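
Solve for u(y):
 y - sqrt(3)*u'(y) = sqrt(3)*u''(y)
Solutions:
 u(y) = C1 + C2*exp(-y) + sqrt(3)*y^2/6 - sqrt(3)*y/3


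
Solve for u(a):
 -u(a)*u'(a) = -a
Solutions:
 u(a) = -sqrt(C1 + a^2)
 u(a) = sqrt(C1 + a^2)


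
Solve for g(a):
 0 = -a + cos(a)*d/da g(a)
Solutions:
 g(a) = C1 + Integral(a/cos(a), a)


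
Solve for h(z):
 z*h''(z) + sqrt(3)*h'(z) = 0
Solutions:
 h(z) = C1 + C2*z^(1 - sqrt(3))


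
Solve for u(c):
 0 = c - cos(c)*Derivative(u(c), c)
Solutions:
 u(c) = C1 + Integral(c/cos(c), c)


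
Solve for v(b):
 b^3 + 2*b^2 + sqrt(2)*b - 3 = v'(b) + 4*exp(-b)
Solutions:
 v(b) = C1 + b^4/4 + 2*b^3/3 + sqrt(2)*b^2/2 - 3*b + 4*exp(-b)


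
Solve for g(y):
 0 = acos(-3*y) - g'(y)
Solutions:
 g(y) = C1 + y*acos(-3*y) + sqrt(1 - 9*y^2)/3


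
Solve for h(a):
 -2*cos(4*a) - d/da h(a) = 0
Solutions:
 h(a) = C1 - sin(4*a)/2


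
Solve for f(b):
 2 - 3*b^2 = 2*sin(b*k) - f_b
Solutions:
 f(b) = C1 + b^3 - 2*b - 2*cos(b*k)/k


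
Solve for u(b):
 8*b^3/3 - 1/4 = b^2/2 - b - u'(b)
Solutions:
 u(b) = C1 - 2*b^4/3 + b^3/6 - b^2/2 + b/4


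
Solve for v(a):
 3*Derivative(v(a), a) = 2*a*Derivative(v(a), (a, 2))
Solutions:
 v(a) = C1 + C2*a^(5/2)


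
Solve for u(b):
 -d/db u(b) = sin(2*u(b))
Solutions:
 u(b) = pi - acos((-C1 - exp(4*b))/(C1 - exp(4*b)))/2
 u(b) = acos((-C1 - exp(4*b))/(C1 - exp(4*b)))/2


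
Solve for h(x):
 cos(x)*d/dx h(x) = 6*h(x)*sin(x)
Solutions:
 h(x) = C1/cos(x)^6


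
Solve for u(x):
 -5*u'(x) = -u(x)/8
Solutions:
 u(x) = C1*exp(x/40)


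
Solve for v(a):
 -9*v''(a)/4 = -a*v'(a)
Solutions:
 v(a) = C1 + C2*erfi(sqrt(2)*a/3)


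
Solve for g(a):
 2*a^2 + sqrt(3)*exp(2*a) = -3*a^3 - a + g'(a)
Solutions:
 g(a) = C1 + 3*a^4/4 + 2*a^3/3 + a^2/2 + sqrt(3)*exp(2*a)/2


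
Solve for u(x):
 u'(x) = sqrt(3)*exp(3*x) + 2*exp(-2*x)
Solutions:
 u(x) = C1 + sqrt(3)*exp(3*x)/3 - exp(-2*x)


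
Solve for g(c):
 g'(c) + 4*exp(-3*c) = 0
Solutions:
 g(c) = C1 + 4*exp(-3*c)/3


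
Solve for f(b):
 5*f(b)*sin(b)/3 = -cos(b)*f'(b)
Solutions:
 f(b) = C1*cos(b)^(5/3)


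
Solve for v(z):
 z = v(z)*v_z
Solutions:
 v(z) = -sqrt(C1 + z^2)
 v(z) = sqrt(C1 + z^2)


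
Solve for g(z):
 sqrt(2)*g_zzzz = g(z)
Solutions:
 g(z) = C1*exp(-2^(7/8)*z/2) + C2*exp(2^(7/8)*z/2) + C3*sin(2^(7/8)*z/2) + C4*cos(2^(7/8)*z/2)


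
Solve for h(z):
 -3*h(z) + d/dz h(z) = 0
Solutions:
 h(z) = C1*exp(3*z)


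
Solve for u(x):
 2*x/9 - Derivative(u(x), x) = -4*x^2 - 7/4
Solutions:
 u(x) = C1 + 4*x^3/3 + x^2/9 + 7*x/4


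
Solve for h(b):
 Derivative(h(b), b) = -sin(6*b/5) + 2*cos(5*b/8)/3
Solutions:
 h(b) = C1 + 16*sin(5*b/8)/15 + 5*cos(6*b/5)/6


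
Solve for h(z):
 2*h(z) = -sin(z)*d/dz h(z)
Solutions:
 h(z) = C1*(cos(z) + 1)/(cos(z) - 1)


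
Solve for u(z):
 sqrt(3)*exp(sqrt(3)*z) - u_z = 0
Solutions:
 u(z) = C1 + exp(sqrt(3)*z)


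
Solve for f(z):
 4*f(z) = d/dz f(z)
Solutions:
 f(z) = C1*exp(4*z)


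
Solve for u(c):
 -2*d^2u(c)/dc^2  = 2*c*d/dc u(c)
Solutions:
 u(c) = C1 + C2*erf(sqrt(2)*c/2)


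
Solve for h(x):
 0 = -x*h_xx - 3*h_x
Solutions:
 h(x) = C1 + C2/x^2


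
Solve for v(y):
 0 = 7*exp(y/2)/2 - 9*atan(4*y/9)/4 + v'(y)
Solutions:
 v(y) = C1 + 9*y*atan(4*y/9)/4 - 7*exp(y/2) - 81*log(16*y^2 + 81)/32


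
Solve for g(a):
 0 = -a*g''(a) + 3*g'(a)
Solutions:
 g(a) = C1 + C2*a^4


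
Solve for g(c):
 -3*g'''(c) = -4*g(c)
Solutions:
 g(c) = C3*exp(6^(2/3)*c/3) + (C1*sin(2^(2/3)*3^(1/6)*c/2) + C2*cos(2^(2/3)*3^(1/6)*c/2))*exp(-6^(2/3)*c/6)


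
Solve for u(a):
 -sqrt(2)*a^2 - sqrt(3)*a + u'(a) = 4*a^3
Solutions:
 u(a) = C1 + a^4 + sqrt(2)*a^3/3 + sqrt(3)*a^2/2


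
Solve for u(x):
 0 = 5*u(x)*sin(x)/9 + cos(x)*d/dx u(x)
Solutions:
 u(x) = C1*cos(x)^(5/9)


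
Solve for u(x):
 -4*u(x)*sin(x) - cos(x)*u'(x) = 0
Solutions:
 u(x) = C1*cos(x)^4


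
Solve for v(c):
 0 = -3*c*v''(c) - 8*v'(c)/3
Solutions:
 v(c) = C1 + C2*c^(1/9)


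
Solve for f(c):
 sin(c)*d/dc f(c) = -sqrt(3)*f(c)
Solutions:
 f(c) = C1*(cos(c) + 1)^(sqrt(3)/2)/(cos(c) - 1)^(sqrt(3)/2)


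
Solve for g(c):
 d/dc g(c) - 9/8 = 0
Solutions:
 g(c) = C1 + 9*c/8


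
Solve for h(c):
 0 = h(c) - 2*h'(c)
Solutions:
 h(c) = C1*exp(c/2)


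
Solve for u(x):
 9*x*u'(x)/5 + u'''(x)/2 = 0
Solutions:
 u(x) = C1 + Integral(C2*airyai(-18^(1/3)*5^(2/3)*x/5) + C3*airybi(-18^(1/3)*5^(2/3)*x/5), x)


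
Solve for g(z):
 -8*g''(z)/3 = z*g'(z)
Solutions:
 g(z) = C1 + C2*erf(sqrt(3)*z/4)


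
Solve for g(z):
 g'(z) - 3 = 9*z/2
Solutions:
 g(z) = C1 + 9*z^2/4 + 3*z


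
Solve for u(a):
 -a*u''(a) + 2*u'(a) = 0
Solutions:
 u(a) = C1 + C2*a^3


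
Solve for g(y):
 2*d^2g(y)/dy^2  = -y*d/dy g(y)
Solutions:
 g(y) = C1 + C2*erf(y/2)


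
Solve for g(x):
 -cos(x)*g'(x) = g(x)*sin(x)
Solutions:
 g(x) = C1*cos(x)


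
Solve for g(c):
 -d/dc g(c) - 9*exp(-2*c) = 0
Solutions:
 g(c) = C1 + 9*exp(-2*c)/2


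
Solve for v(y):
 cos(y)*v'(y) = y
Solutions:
 v(y) = C1 + Integral(y/cos(y), y)


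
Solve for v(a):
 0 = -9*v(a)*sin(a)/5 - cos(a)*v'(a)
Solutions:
 v(a) = C1*cos(a)^(9/5)


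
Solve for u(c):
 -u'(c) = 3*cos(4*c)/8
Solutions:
 u(c) = C1 - 3*sin(4*c)/32


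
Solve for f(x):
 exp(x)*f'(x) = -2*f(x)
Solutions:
 f(x) = C1*exp(2*exp(-x))


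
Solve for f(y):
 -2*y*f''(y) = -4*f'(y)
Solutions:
 f(y) = C1 + C2*y^3


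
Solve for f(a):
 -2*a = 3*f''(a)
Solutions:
 f(a) = C1 + C2*a - a^3/9


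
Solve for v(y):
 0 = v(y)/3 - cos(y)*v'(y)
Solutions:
 v(y) = C1*(sin(y) + 1)^(1/6)/(sin(y) - 1)^(1/6)


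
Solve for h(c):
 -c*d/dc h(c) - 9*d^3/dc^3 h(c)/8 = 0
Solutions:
 h(c) = C1 + Integral(C2*airyai(-2*3^(1/3)*c/3) + C3*airybi(-2*3^(1/3)*c/3), c)


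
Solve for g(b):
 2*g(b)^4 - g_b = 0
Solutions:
 g(b) = (-1/(C1 + 6*b))^(1/3)
 g(b) = (-1/(C1 + 2*b))^(1/3)*(-3^(2/3) - 3*3^(1/6)*I)/6
 g(b) = (-1/(C1 + 2*b))^(1/3)*(-3^(2/3) + 3*3^(1/6)*I)/6


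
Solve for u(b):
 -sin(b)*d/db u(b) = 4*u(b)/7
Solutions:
 u(b) = C1*(cos(b) + 1)^(2/7)/(cos(b) - 1)^(2/7)


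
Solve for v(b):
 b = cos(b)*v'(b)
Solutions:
 v(b) = C1 + Integral(b/cos(b), b)


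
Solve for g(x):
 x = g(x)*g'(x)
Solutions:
 g(x) = -sqrt(C1 + x^2)
 g(x) = sqrt(C1 + x^2)


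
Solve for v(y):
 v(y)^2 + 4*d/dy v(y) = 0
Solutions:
 v(y) = 4/(C1 + y)


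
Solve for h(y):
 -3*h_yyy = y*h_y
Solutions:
 h(y) = C1 + Integral(C2*airyai(-3^(2/3)*y/3) + C3*airybi(-3^(2/3)*y/3), y)


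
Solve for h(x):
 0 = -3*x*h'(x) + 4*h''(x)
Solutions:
 h(x) = C1 + C2*erfi(sqrt(6)*x/4)


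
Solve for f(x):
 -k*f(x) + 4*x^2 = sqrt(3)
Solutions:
 f(x) = (4*x^2 - sqrt(3))/k


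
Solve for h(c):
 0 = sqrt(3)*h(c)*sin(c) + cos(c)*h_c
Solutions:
 h(c) = C1*cos(c)^(sqrt(3))


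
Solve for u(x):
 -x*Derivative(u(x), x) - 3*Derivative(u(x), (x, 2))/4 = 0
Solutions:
 u(x) = C1 + C2*erf(sqrt(6)*x/3)


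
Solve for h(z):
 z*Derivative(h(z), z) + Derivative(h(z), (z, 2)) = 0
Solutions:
 h(z) = C1 + C2*erf(sqrt(2)*z/2)


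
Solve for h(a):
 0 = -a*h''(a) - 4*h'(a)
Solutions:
 h(a) = C1 + C2/a^3


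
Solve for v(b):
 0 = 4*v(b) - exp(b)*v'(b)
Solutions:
 v(b) = C1*exp(-4*exp(-b))


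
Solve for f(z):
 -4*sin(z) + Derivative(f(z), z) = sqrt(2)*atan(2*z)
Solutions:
 f(z) = C1 + sqrt(2)*(z*atan(2*z) - log(4*z^2 + 1)/4) - 4*cos(z)


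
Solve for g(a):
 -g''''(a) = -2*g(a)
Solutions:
 g(a) = C1*exp(-2^(1/4)*a) + C2*exp(2^(1/4)*a) + C3*sin(2^(1/4)*a) + C4*cos(2^(1/4)*a)


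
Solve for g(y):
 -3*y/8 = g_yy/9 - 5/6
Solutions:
 g(y) = C1 + C2*y - 9*y^3/16 + 15*y^2/4


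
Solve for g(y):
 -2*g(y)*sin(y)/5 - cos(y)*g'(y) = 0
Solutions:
 g(y) = C1*cos(y)^(2/5)


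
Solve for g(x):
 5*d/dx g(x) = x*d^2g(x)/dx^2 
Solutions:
 g(x) = C1 + C2*x^6


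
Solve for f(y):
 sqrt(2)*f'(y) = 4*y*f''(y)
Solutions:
 f(y) = C1 + C2*y^(sqrt(2)/4 + 1)


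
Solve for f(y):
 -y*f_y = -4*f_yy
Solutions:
 f(y) = C1 + C2*erfi(sqrt(2)*y/4)


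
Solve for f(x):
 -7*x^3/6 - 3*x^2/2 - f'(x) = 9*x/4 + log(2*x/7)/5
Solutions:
 f(x) = C1 - 7*x^4/24 - x^3/2 - 9*x^2/8 - x*log(x)/5 - x*log(2)/5 + x/5 + x*log(7)/5


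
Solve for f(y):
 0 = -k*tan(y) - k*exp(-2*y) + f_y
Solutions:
 f(y) = C1 + k*(log(tan(y)^2 + 1) - exp(-2*y))/2


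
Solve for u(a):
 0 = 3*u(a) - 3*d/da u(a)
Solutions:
 u(a) = C1*exp(a)


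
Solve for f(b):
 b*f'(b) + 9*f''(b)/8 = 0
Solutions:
 f(b) = C1 + C2*erf(2*b/3)


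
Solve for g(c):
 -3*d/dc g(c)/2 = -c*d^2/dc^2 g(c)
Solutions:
 g(c) = C1 + C2*c^(5/2)


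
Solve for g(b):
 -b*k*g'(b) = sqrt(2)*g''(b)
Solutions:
 g(b) = Piecewise((-2^(3/4)*sqrt(pi)*C1*erf(2^(1/4)*b*sqrt(k)/2)/(2*sqrt(k)) - C2, (k > 0) | (k < 0)), (-C1*b - C2, True))


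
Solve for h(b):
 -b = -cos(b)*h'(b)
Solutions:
 h(b) = C1 + Integral(b/cos(b), b)


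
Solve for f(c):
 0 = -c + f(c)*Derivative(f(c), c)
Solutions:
 f(c) = -sqrt(C1 + c^2)
 f(c) = sqrt(C1 + c^2)


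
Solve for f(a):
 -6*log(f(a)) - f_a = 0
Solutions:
 li(f(a)) = C1 - 6*a


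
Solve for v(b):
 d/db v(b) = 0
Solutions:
 v(b) = C1


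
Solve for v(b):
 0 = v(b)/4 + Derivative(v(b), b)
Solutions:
 v(b) = C1*exp(-b/4)


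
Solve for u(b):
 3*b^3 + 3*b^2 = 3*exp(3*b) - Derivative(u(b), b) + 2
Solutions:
 u(b) = C1 - 3*b^4/4 - b^3 + 2*b + exp(3*b)


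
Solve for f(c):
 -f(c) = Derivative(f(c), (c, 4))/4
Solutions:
 f(c) = (C1*sin(c) + C2*cos(c))*exp(-c) + (C3*sin(c) + C4*cos(c))*exp(c)


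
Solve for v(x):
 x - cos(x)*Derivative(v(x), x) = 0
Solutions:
 v(x) = C1 + Integral(x/cos(x), x)


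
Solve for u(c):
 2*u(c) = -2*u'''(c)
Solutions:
 u(c) = C3*exp(-c) + (C1*sin(sqrt(3)*c/2) + C2*cos(sqrt(3)*c/2))*exp(c/2)


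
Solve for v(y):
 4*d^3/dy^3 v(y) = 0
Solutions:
 v(y) = C1 + C2*y + C3*y^2


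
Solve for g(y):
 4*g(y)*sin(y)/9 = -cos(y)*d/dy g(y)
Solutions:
 g(y) = C1*cos(y)^(4/9)


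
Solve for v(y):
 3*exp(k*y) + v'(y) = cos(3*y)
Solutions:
 v(y) = C1 + sin(3*y)/3 - 3*exp(k*y)/k


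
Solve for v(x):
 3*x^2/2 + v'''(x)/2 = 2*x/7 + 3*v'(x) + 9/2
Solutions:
 v(x) = C1 + C2*exp(-sqrt(6)*x) + C3*exp(sqrt(6)*x) + x^3/6 - x^2/21 - 4*x/3


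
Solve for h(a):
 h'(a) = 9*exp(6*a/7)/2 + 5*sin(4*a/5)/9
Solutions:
 h(a) = C1 + 21*exp(6*a/7)/4 - 25*cos(4*a/5)/36


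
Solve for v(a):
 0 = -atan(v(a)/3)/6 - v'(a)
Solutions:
 Integral(1/atan(_y/3), (_y, v(a))) = C1 - a/6


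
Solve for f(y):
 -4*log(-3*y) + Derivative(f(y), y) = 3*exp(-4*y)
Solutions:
 f(y) = C1 + 4*y*log(-y) + 4*y*(-1 + log(3)) - 3*exp(-4*y)/4


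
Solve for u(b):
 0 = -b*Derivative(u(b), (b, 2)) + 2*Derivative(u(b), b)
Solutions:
 u(b) = C1 + C2*b^3


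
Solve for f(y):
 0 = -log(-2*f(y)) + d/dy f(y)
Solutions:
 -Integral(1/(log(-_y) + log(2)), (_y, f(y))) = C1 - y


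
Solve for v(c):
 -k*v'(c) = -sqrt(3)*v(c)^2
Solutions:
 v(c) = -k/(C1*k + sqrt(3)*c)


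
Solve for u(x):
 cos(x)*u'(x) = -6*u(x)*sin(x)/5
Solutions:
 u(x) = C1*cos(x)^(6/5)


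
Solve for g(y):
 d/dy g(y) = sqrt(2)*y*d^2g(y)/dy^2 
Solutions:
 g(y) = C1 + C2*y^(sqrt(2)/2 + 1)


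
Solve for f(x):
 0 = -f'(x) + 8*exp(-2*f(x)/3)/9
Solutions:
 f(x) = 3*log(-sqrt(C1 + 8*x)) - 6*log(3) + 3*log(6)/2
 f(x) = 3*log(C1 + 8*x)/2 - 6*log(3) + 3*log(6)/2


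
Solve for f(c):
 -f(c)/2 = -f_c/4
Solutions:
 f(c) = C1*exp(2*c)


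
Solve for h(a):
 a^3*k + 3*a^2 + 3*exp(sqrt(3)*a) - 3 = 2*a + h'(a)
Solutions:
 h(a) = C1 + a^4*k/4 + a^3 - a^2 - 3*a + sqrt(3)*exp(sqrt(3)*a)


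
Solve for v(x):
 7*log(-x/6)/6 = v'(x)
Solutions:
 v(x) = C1 + 7*x*log(-x)/6 + 7*x*(-log(6) - 1)/6


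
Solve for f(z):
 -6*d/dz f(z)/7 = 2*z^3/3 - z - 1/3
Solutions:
 f(z) = C1 - 7*z^4/36 + 7*z^2/12 + 7*z/18


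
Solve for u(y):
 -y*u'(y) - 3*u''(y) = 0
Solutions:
 u(y) = C1 + C2*erf(sqrt(6)*y/6)


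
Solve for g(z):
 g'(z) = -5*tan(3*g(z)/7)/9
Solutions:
 g(z) = -7*asin(C1*exp(-5*z/21))/3 + 7*pi/3
 g(z) = 7*asin(C1*exp(-5*z/21))/3


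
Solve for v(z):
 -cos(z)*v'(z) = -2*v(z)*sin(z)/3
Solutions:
 v(z) = C1/cos(z)^(2/3)


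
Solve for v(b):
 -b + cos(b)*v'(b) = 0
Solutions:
 v(b) = C1 + Integral(b/cos(b), b)


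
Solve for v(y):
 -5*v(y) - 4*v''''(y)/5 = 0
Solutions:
 v(y) = (C1*sin(sqrt(5)*y/2) + C2*cos(sqrt(5)*y/2))*exp(-sqrt(5)*y/2) + (C3*sin(sqrt(5)*y/2) + C4*cos(sqrt(5)*y/2))*exp(sqrt(5)*y/2)


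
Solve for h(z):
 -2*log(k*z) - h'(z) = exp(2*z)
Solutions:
 h(z) = C1 - 2*z*log(k*z) + 2*z - exp(2*z)/2


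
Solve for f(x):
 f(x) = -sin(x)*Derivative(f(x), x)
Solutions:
 f(x) = C1*sqrt(cos(x) + 1)/sqrt(cos(x) - 1)


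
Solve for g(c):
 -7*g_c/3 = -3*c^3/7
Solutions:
 g(c) = C1 + 9*c^4/196


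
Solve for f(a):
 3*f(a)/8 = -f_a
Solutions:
 f(a) = C1*exp(-3*a/8)


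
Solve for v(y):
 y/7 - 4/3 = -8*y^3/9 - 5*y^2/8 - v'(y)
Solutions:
 v(y) = C1 - 2*y^4/9 - 5*y^3/24 - y^2/14 + 4*y/3


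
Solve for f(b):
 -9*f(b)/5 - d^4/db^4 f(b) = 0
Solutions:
 f(b) = (C1*sin(5^(3/4)*sqrt(6)*b/10) + C2*cos(5^(3/4)*sqrt(6)*b/10))*exp(-5^(3/4)*sqrt(6)*b/10) + (C3*sin(5^(3/4)*sqrt(6)*b/10) + C4*cos(5^(3/4)*sqrt(6)*b/10))*exp(5^(3/4)*sqrt(6)*b/10)


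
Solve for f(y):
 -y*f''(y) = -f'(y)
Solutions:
 f(y) = C1 + C2*y^2


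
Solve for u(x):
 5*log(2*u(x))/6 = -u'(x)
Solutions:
 6*Integral(1/(log(_y) + log(2)), (_y, u(x)))/5 = C1 - x


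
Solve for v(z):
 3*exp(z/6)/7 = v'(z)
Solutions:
 v(z) = C1 + 18*exp(z/6)/7


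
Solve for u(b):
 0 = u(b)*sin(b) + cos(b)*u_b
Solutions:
 u(b) = C1*cos(b)


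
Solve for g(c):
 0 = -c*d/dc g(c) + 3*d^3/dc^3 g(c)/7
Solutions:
 g(c) = C1 + Integral(C2*airyai(3^(2/3)*7^(1/3)*c/3) + C3*airybi(3^(2/3)*7^(1/3)*c/3), c)


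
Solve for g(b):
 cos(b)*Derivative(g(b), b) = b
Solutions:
 g(b) = C1 + Integral(b/cos(b), b)


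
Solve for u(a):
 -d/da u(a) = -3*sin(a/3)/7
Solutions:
 u(a) = C1 - 9*cos(a/3)/7


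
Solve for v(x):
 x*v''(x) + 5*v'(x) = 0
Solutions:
 v(x) = C1 + C2/x^4


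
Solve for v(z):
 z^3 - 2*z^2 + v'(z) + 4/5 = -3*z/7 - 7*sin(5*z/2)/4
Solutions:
 v(z) = C1 - z^4/4 + 2*z^3/3 - 3*z^2/14 - 4*z/5 + 7*cos(5*z/2)/10


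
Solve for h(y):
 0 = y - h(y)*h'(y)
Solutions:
 h(y) = -sqrt(C1 + y^2)
 h(y) = sqrt(C1 + y^2)


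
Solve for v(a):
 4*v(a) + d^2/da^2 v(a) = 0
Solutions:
 v(a) = C1*sin(2*a) + C2*cos(2*a)


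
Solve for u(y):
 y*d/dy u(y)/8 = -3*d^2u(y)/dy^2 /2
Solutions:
 u(y) = C1 + C2*erf(sqrt(6)*y/12)


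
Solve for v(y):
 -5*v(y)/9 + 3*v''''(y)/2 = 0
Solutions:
 v(y) = C1*exp(-30^(1/4)*y/3) + C2*exp(30^(1/4)*y/3) + C3*sin(30^(1/4)*y/3) + C4*cos(30^(1/4)*y/3)


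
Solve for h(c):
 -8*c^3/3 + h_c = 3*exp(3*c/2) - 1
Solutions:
 h(c) = C1 + 2*c^4/3 - c + 2*exp(3*c/2)


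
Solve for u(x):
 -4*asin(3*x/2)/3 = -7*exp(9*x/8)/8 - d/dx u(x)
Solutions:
 u(x) = C1 + 4*x*asin(3*x/2)/3 + 4*sqrt(4 - 9*x^2)/9 - 7*exp(9*x/8)/9


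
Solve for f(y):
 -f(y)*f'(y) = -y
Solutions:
 f(y) = -sqrt(C1 + y^2)
 f(y) = sqrt(C1 + y^2)


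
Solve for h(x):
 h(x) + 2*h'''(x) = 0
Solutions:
 h(x) = C3*exp(-2^(2/3)*x/2) + (C1*sin(2^(2/3)*sqrt(3)*x/4) + C2*cos(2^(2/3)*sqrt(3)*x/4))*exp(2^(2/3)*x/4)


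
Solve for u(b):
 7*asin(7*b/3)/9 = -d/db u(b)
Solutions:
 u(b) = C1 - 7*b*asin(7*b/3)/9 - sqrt(9 - 49*b^2)/9


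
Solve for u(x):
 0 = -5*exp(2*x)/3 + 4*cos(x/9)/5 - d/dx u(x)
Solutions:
 u(x) = C1 - 5*exp(2*x)/6 + 36*sin(x/9)/5


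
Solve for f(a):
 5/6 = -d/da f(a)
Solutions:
 f(a) = C1 - 5*a/6


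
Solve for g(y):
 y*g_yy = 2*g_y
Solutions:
 g(y) = C1 + C2*y^3


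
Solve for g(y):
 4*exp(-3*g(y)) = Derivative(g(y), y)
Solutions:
 g(y) = log(C1 + 12*y)/3
 g(y) = log((-3^(1/3) - 3^(5/6)*I)*(C1 + 4*y)^(1/3)/2)
 g(y) = log((-3^(1/3) + 3^(5/6)*I)*(C1 + 4*y)^(1/3)/2)


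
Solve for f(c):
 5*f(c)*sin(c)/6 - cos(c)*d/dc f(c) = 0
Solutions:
 f(c) = C1/cos(c)^(5/6)


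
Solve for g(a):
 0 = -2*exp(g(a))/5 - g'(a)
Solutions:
 g(a) = log(1/(C1 + 2*a)) + log(5)


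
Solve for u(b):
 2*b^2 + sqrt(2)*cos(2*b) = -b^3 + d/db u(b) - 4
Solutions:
 u(b) = C1 + b^4/4 + 2*b^3/3 + 4*b + sqrt(2)*sin(2*b)/2


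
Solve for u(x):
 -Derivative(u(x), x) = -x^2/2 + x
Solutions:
 u(x) = C1 + x^3/6 - x^2/2


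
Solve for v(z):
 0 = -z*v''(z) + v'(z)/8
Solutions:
 v(z) = C1 + C2*z^(9/8)


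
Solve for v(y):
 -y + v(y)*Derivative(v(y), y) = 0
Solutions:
 v(y) = -sqrt(C1 + y^2)
 v(y) = sqrt(C1 + y^2)


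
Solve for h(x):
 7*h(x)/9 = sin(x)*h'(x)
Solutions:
 h(x) = C1*(cos(x) - 1)^(7/18)/(cos(x) + 1)^(7/18)


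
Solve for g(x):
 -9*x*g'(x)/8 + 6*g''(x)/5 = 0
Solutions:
 g(x) = C1 + C2*erfi(sqrt(30)*x/8)


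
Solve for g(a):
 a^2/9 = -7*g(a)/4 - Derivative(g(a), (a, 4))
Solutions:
 g(a) = -4*a^2/63 + (C1*sin(7^(1/4)*a/2) + C2*cos(7^(1/4)*a/2))*exp(-7^(1/4)*a/2) + (C3*sin(7^(1/4)*a/2) + C4*cos(7^(1/4)*a/2))*exp(7^(1/4)*a/2)


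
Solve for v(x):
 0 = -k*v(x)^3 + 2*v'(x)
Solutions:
 v(x) = -sqrt(-1/(C1 + k*x))
 v(x) = sqrt(-1/(C1 + k*x))


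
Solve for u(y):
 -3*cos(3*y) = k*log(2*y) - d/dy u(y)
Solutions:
 u(y) = C1 + k*y*(log(y) - 1) + k*y*log(2) + sin(3*y)


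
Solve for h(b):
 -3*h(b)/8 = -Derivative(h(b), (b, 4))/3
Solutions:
 h(b) = C1*exp(-2^(1/4)*sqrt(3)*b/2) + C2*exp(2^(1/4)*sqrt(3)*b/2) + C3*sin(2^(1/4)*sqrt(3)*b/2) + C4*cos(2^(1/4)*sqrt(3)*b/2)


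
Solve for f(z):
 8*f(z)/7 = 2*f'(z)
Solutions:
 f(z) = C1*exp(4*z/7)


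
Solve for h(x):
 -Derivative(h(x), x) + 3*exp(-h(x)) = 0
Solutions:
 h(x) = log(C1 + 3*x)


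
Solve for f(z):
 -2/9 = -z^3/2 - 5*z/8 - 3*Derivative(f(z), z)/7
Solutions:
 f(z) = C1 - 7*z^4/24 - 35*z^2/48 + 14*z/27


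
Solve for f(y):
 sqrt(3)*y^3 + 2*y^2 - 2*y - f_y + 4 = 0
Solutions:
 f(y) = C1 + sqrt(3)*y^4/4 + 2*y^3/3 - y^2 + 4*y


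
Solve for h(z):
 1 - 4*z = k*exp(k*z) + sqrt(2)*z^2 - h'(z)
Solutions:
 h(z) = C1 + sqrt(2)*z^3/3 + 2*z^2 - z + exp(k*z)


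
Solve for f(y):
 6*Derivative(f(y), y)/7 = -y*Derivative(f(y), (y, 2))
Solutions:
 f(y) = C1 + C2*y^(1/7)


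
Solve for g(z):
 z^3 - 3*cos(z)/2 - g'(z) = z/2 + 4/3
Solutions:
 g(z) = C1 + z^4/4 - z^2/4 - 4*z/3 - 3*sin(z)/2


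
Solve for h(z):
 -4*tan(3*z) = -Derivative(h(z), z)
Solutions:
 h(z) = C1 - 4*log(cos(3*z))/3


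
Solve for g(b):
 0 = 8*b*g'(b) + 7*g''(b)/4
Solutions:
 g(b) = C1 + C2*erf(4*sqrt(7)*b/7)


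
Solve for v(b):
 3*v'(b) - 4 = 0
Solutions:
 v(b) = C1 + 4*b/3


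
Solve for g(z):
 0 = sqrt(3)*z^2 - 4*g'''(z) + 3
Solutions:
 g(z) = C1 + C2*z + C3*z^2 + sqrt(3)*z^5/240 + z^3/8


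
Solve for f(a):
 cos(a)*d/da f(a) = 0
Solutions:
 f(a) = C1


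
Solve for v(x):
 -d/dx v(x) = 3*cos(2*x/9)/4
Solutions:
 v(x) = C1 - 27*sin(2*x/9)/8


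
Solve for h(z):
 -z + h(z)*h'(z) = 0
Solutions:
 h(z) = -sqrt(C1 + z^2)
 h(z) = sqrt(C1 + z^2)


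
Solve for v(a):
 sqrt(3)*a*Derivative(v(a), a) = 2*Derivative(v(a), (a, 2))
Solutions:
 v(a) = C1 + C2*erfi(3^(1/4)*a/2)


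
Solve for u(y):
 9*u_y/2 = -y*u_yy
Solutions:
 u(y) = C1 + C2/y^(7/2)


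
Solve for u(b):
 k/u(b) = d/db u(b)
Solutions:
 u(b) = -sqrt(C1 + 2*b*k)
 u(b) = sqrt(C1 + 2*b*k)


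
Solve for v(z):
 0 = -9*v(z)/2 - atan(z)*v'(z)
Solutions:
 v(z) = C1*exp(-9*Integral(1/atan(z), z)/2)


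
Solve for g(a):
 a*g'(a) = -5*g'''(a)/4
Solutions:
 g(a) = C1 + Integral(C2*airyai(-10^(2/3)*a/5) + C3*airybi(-10^(2/3)*a/5), a)


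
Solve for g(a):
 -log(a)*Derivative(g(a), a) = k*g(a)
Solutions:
 g(a) = C1*exp(-k*li(a))


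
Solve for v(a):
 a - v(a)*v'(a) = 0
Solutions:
 v(a) = -sqrt(C1 + a^2)
 v(a) = sqrt(C1 + a^2)


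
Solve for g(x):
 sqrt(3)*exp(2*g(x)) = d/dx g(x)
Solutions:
 g(x) = log(-sqrt(-1/(C1 + sqrt(3)*x))) - log(2)/2
 g(x) = log(-1/(C1 + sqrt(3)*x))/2 - log(2)/2


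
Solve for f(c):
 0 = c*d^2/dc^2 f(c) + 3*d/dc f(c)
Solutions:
 f(c) = C1 + C2/c^2


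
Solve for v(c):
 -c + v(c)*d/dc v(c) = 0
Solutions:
 v(c) = -sqrt(C1 + c^2)
 v(c) = sqrt(C1 + c^2)


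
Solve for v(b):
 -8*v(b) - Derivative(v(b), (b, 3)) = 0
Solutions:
 v(b) = C3*exp(-2*b) + (C1*sin(sqrt(3)*b) + C2*cos(sqrt(3)*b))*exp(b)


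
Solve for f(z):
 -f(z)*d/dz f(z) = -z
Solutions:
 f(z) = -sqrt(C1 + z^2)
 f(z) = sqrt(C1 + z^2)


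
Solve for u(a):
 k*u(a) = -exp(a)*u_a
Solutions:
 u(a) = C1*exp(k*exp(-a))


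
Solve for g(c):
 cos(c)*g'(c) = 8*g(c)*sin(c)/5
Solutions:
 g(c) = C1/cos(c)^(8/5)


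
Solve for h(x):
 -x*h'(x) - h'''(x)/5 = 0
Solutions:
 h(x) = C1 + Integral(C2*airyai(-5^(1/3)*x) + C3*airybi(-5^(1/3)*x), x)


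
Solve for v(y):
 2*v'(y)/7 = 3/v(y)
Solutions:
 v(y) = -sqrt(C1 + 21*y)
 v(y) = sqrt(C1 + 21*y)


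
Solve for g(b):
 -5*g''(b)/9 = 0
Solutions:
 g(b) = C1 + C2*b


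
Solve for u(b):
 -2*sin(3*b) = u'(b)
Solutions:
 u(b) = C1 + 2*cos(3*b)/3


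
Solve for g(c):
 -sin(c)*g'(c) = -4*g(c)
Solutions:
 g(c) = C1*(cos(c)^2 - 2*cos(c) + 1)/(cos(c)^2 + 2*cos(c) + 1)


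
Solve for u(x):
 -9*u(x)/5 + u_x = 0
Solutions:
 u(x) = C1*exp(9*x/5)


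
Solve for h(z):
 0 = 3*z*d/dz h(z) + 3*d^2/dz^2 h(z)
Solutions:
 h(z) = C1 + C2*erf(sqrt(2)*z/2)


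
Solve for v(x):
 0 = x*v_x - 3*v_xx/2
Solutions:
 v(x) = C1 + C2*erfi(sqrt(3)*x/3)


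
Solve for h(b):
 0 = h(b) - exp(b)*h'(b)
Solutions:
 h(b) = C1*exp(-exp(-b))


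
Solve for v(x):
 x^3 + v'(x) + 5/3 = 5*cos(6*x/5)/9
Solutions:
 v(x) = C1 - x^4/4 - 5*x/3 + 25*sin(6*x/5)/54


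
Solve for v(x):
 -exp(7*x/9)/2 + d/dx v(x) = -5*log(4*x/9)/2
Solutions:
 v(x) = C1 - 5*x*log(x)/2 + x*(-5*log(2) + 5/2 + 5*log(3)) + 9*exp(7*x/9)/14


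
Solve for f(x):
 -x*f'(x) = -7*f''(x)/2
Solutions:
 f(x) = C1 + C2*erfi(sqrt(7)*x/7)


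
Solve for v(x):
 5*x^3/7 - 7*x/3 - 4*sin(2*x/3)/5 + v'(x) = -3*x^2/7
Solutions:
 v(x) = C1 - 5*x^4/28 - x^3/7 + 7*x^2/6 - 6*cos(2*x/3)/5


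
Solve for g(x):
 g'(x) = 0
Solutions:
 g(x) = C1


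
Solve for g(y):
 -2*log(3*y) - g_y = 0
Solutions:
 g(y) = C1 - 2*y*log(y) - y*log(9) + 2*y


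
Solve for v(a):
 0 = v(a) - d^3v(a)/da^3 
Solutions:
 v(a) = C3*exp(a) + (C1*sin(sqrt(3)*a/2) + C2*cos(sqrt(3)*a/2))*exp(-a/2)


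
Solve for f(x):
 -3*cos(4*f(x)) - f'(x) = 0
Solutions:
 f(x) = -asin((C1 + exp(24*x))/(C1 - exp(24*x)))/4 + pi/4
 f(x) = asin((C1 + exp(24*x))/(C1 - exp(24*x)))/4


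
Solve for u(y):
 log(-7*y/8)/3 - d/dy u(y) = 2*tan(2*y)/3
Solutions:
 u(y) = C1 + y*log(-y)/3 - y*log(2) - y/3 + y*log(7)/3 + log(cos(2*y))/3


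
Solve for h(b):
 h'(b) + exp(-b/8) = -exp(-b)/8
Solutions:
 h(b) = C1 + exp(-b)/8 + 8*exp(-b/8)


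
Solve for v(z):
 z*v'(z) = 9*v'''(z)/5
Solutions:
 v(z) = C1 + Integral(C2*airyai(15^(1/3)*z/3) + C3*airybi(15^(1/3)*z/3), z)


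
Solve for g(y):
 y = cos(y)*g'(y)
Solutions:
 g(y) = C1 + Integral(y/cos(y), y)


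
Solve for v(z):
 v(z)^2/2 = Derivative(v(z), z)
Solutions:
 v(z) = -2/(C1 + z)


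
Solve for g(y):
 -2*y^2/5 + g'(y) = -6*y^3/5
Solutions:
 g(y) = C1 - 3*y^4/10 + 2*y^3/15


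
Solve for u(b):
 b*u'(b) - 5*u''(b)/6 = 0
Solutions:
 u(b) = C1 + C2*erfi(sqrt(15)*b/5)


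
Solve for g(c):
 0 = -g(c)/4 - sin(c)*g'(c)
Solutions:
 g(c) = C1*(cos(c) + 1)^(1/8)/(cos(c) - 1)^(1/8)


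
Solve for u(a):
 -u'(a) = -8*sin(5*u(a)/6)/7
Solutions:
 -8*a/7 + 3*log(cos(5*u(a)/6) - 1)/5 - 3*log(cos(5*u(a)/6) + 1)/5 = C1


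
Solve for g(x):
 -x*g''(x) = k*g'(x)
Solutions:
 g(x) = C1 + x^(1 - re(k))*(C2*sin(log(x)*Abs(im(k))) + C3*cos(log(x)*im(k)))


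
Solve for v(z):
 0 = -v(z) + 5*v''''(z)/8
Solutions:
 v(z) = C1*exp(-10^(3/4)*z/5) + C2*exp(10^(3/4)*z/5) + C3*sin(10^(3/4)*z/5) + C4*cos(10^(3/4)*z/5)


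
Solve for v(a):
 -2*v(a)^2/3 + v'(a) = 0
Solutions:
 v(a) = -3/(C1 + 2*a)


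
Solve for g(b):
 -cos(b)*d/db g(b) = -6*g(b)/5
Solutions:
 g(b) = C1*(sin(b) + 1)^(3/5)/(sin(b) - 1)^(3/5)


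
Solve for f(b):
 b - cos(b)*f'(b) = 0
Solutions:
 f(b) = C1 + Integral(b/cos(b), b)


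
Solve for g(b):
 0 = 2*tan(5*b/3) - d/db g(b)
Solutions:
 g(b) = C1 - 6*log(cos(5*b/3))/5


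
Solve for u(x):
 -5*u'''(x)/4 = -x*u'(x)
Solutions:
 u(x) = C1 + Integral(C2*airyai(10^(2/3)*x/5) + C3*airybi(10^(2/3)*x/5), x)


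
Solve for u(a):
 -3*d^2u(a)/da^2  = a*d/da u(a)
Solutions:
 u(a) = C1 + C2*erf(sqrt(6)*a/6)


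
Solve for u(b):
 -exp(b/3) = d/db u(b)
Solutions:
 u(b) = C1 - 3*exp(b/3)


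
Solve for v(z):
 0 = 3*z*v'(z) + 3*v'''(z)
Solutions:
 v(z) = C1 + Integral(C2*airyai(-z) + C3*airybi(-z), z)


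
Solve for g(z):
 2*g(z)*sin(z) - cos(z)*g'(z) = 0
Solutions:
 g(z) = C1/cos(z)^2


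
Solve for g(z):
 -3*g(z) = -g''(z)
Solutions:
 g(z) = C1*exp(-sqrt(3)*z) + C2*exp(sqrt(3)*z)


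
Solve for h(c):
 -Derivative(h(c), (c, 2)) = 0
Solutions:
 h(c) = C1 + C2*c


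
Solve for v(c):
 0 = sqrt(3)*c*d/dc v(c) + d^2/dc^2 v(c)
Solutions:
 v(c) = C1 + C2*erf(sqrt(2)*3^(1/4)*c/2)


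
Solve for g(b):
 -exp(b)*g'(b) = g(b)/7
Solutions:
 g(b) = C1*exp(exp(-b)/7)


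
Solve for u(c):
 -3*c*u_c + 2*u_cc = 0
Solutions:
 u(c) = C1 + C2*erfi(sqrt(3)*c/2)


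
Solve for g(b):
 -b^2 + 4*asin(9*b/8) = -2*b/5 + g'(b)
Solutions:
 g(b) = C1 - b^3/3 + b^2/5 + 4*b*asin(9*b/8) + 4*sqrt(64 - 81*b^2)/9


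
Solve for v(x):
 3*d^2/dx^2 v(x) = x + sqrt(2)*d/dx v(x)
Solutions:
 v(x) = C1 + C2*exp(sqrt(2)*x/3) - sqrt(2)*x^2/4 - 3*x/2


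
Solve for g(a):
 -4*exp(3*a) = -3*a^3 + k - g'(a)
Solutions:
 g(a) = C1 - 3*a^4/4 + a*k + 4*exp(3*a)/3


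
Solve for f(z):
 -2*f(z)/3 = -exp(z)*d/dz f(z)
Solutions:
 f(z) = C1*exp(-2*exp(-z)/3)


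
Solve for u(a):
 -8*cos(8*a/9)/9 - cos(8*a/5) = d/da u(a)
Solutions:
 u(a) = C1 - sin(8*a/9) - 5*sin(8*a/5)/8


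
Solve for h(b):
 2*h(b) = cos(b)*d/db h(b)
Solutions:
 h(b) = C1*(sin(b) + 1)/(sin(b) - 1)


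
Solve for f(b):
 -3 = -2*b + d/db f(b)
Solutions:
 f(b) = C1 + b^2 - 3*b


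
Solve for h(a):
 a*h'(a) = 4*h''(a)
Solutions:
 h(a) = C1 + C2*erfi(sqrt(2)*a/4)


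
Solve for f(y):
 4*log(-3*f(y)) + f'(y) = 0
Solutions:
 Integral(1/(log(-_y) + log(3)), (_y, f(y)))/4 = C1 - y


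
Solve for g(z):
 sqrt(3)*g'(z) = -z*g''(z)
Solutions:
 g(z) = C1 + C2*z^(1 - sqrt(3))


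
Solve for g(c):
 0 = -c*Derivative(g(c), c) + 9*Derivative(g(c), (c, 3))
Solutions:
 g(c) = C1 + Integral(C2*airyai(3^(1/3)*c/3) + C3*airybi(3^(1/3)*c/3), c)


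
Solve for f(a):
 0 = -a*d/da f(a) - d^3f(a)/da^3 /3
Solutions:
 f(a) = C1 + Integral(C2*airyai(-3^(1/3)*a) + C3*airybi(-3^(1/3)*a), a)


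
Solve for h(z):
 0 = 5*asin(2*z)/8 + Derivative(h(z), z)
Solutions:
 h(z) = C1 - 5*z*asin(2*z)/8 - 5*sqrt(1 - 4*z^2)/16


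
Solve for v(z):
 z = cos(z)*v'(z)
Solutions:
 v(z) = C1 + Integral(z/cos(z), z)


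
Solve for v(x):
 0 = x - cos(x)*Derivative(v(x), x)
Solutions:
 v(x) = C1 + Integral(x/cos(x), x)


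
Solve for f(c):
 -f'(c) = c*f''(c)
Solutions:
 f(c) = C1 + C2*log(c)


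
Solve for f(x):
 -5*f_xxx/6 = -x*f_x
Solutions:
 f(x) = C1 + Integral(C2*airyai(5^(2/3)*6^(1/3)*x/5) + C3*airybi(5^(2/3)*6^(1/3)*x/5), x)


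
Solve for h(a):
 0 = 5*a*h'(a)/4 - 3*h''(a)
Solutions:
 h(a) = C1 + C2*erfi(sqrt(30)*a/12)


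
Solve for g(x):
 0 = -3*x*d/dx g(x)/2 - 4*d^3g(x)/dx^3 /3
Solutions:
 g(x) = C1 + Integral(C2*airyai(-3^(2/3)*x/2) + C3*airybi(-3^(2/3)*x/2), x)


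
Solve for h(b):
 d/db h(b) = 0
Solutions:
 h(b) = C1


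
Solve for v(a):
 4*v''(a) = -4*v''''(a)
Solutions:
 v(a) = C1 + C2*a + C3*sin(a) + C4*cos(a)


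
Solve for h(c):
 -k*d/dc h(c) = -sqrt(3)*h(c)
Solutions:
 h(c) = C1*exp(sqrt(3)*c/k)


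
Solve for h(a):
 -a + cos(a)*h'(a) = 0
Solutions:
 h(a) = C1 + Integral(a/cos(a), a)


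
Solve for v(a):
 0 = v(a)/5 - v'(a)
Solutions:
 v(a) = C1*exp(a/5)


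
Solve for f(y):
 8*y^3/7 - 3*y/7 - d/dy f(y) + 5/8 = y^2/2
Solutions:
 f(y) = C1 + 2*y^4/7 - y^3/6 - 3*y^2/14 + 5*y/8


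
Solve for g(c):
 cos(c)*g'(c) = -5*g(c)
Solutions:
 g(c) = C1*sqrt(sin(c) - 1)*(sin(c)^2 - 2*sin(c) + 1)/(sqrt(sin(c) + 1)*(sin(c)^2 + 2*sin(c) + 1))


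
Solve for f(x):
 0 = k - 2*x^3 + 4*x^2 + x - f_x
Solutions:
 f(x) = C1 + k*x - x^4/2 + 4*x^3/3 + x^2/2


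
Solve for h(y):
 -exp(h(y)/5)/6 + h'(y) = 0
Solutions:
 h(y) = 5*log(-1/(C1 + y)) + 5*log(30)


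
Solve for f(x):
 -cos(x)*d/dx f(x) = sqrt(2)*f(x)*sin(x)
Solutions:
 f(x) = C1*cos(x)^(sqrt(2))


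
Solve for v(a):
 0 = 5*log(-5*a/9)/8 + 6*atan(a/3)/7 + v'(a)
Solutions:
 v(a) = C1 - 5*a*log(-a)/8 - 6*a*atan(a/3)/7 - 5*a*log(5)/8 + 5*a/8 + 5*a*log(3)/4 + 9*log(a^2 + 9)/7


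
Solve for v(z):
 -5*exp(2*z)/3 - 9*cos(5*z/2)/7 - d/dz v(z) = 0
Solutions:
 v(z) = C1 - 5*exp(2*z)/6 - 18*sin(5*z/2)/35


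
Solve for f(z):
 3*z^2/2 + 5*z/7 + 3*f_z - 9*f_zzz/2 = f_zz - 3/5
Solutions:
 f(z) = C1 + C2*exp(z*(-1 + sqrt(55))/9) + C3*exp(-z*(1 + sqrt(55))/9) - z^3/6 - 2*z^2/7 - 397*z/210


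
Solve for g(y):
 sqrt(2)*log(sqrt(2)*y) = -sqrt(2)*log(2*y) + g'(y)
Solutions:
 g(y) = C1 + 2*sqrt(2)*y*log(y) - 2*sqrt(2)*y + 3*sqrt(2)*y*log(2)/2


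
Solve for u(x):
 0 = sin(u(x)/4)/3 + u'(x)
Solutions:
 x/3 + 2*log(cos(u(x)/4) - 1) - 2*log(cos(u(x)/4) + 1) = C1


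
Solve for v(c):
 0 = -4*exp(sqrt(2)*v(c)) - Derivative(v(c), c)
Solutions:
 v(c) = sqrt(2)*(2*log(1/(C1 + 4*c)) - log(2))/4


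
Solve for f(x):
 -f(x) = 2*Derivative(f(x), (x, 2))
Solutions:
 f(x) = C1*sin(sqrt(2)*x/2) + C2*cos(sqrt(2)*x/2)


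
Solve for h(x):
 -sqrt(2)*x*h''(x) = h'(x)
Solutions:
 h(x) = C1 + C2*x^(1 - sqrt(2)/2)


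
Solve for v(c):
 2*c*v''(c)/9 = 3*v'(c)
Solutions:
 v(c) = C1 + C2*c^(29/2)


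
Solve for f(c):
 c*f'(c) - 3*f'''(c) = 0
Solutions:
 f(c) = C1 + Integral(C2*airyai(3^(2/3)*c/3) + C3*airybi(3^(2/3)*c/3), c)


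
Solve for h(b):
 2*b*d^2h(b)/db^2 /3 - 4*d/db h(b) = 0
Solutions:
 h(b) = C1 + C2*b^7


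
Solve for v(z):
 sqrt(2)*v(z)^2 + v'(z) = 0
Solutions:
 v(z) = 1/(C1 + sqrt(2)*z)


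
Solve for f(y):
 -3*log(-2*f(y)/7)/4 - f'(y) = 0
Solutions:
 4*Integral(1/(log(-_y) - log(7) + log(2)), (_y, f(y)))/3 = C1 - y


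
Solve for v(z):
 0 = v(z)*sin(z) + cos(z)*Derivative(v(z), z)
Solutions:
 v(z) = C1*cos(z)


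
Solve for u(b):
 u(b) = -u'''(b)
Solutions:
 u(b) = C3*exp(-b) + (C1*sin(sqrt(3)*b/2) + C2*cos(sqrt(3)*b/2))*exp(b/2)


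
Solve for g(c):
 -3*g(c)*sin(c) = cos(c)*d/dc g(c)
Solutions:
 g(c) = C1*cos(c)^3


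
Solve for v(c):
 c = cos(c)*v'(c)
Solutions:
 v(c) = C1 + Integral(c/cos(c), c)


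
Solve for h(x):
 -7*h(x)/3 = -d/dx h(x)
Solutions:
 h(x) = C1*exp(7*x/3)


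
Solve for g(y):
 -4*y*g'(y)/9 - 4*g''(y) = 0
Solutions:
 g(y) = C1 + C2*erf(sqrt(2)*y/6)


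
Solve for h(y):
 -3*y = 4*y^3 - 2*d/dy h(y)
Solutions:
 h(y) = C1 + y^4/2 + 3*y^2/4


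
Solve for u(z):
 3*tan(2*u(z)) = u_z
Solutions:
 u(z) = -asin(C1*exp(6*z))/2 + pi/2
 u(z) = asin(C1*exp(6*z))/2


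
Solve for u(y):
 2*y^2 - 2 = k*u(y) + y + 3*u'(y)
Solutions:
 u(y) = C1*exp(-k*y/3) + 2*y^2/k - y/k - 2/k - 12*y/k^2 + 3/k^2 + 36/k^3


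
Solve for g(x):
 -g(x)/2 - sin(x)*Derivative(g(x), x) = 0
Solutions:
 g(x) = C1*(cos(x) + 1)^(1/4)/(cos(x) - 1)^(1/4)


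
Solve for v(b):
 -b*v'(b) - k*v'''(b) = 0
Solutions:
 v(b) = C1 + Integral(C2*airyai(b*(-1/k)^(1/3)) + C3*airybi(b*(-1/k)^(1/3)), b)


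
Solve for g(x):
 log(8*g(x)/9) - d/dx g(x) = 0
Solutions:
 -Integral(1/(log(_y) - 2*log(3) + 3*log(2)), (_y, g(x))) = C1 - x


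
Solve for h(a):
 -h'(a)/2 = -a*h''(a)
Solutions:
 h(a) = C1 + C2*a^(3/2)


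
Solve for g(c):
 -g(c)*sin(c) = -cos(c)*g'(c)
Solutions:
 g(c) = C1/cos(c)


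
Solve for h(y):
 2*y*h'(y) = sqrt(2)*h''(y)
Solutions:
 h(y) = C1 + C2*erfi(2^(3/4)*y/2)


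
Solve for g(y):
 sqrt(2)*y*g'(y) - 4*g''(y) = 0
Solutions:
 g(y) = C1 + C2*erfi(2^(3/4)*y/4)


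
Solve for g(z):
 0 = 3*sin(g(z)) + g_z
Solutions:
 g(z) = -acos((-C1 - exp(6*z))/(C1 - exp(6*z))) + 2*pi
 g(z) = acos((-C1 - exp(6*z))/(C1 - exp(6*z)))


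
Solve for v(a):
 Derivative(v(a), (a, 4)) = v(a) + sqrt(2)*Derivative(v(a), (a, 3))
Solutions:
 v(a) = C1*exp(a*(-sqrt(6)*sqrt(-8*3^(2/3)/(-9 + sqrt(273))^(1/3) + 3 + 2*3^(1/3)*(-9 + sqrt(273))^(1/3)) + 3*sqrt(2))/12)*sin(a*sqrt(-4*3^(2/3)/(3*(-9 + sqrt(273))^(1/3)) - 1 + 3^(1/3)*(-9 + sqrt(273))^(1/3)/3 + sqrt(3)/sqrt(-8*3^(2/3)/(-9 + sqrt(273))^(1/3) + 3 + 2*3^(1/3)*(-9 + sqrt(273))^(1/3)))/2) + C2*exp(a*(-sqrt(6)*sqrt(-8*3^(2/3)/(-9 + sqrt(273))^(1/3) + 3 + 2*3^(1/3)*(-9 + sqrt(273))^(1/3)) + 3*sqrt(2))/12)*cos(a*sqrt(-4*3^(2/3)/(3*(-9 + sqrt(273))^(1/3)) - 1 + 3^(1/3)*(-9 + sqrt(273))^(1/3)/3 + sqrt(3)/sqrt(-8*3^(2/3)/(-9 + sqrt(273))^(1/3) + 3 + 2*3^(1/3)*(-9 + sqrt(273))^(1/3)))/2) + C3*exp(a*(sqrt(6)*sqrt(-8*3^(2/3)/(-9 + sqrt(273))^(1/3) + 3 + 2*3^(1/3)*(-9 + sqrt(273))^(1/3)) + 3*sqrt(2) + 6*sqrt(-3^(1/3)*(-9 + sqrt(273))^(1/3)/3 + 1 + 4*3^(2/3)/(3*(-9 + sqrt(273))^(1/3)) + sqrt(3)/sqrt(-8*3^(2/3)/(-9 + sqrt(273))^(1/3) + 3 + 2*3^(1/3)*(-9 + sqrt(273))^(1/3))))/12) + C4*exp(a*(-6*sqrt(-3^(1/3)*(-9 + sqrt(273))^(1/3)/3 + 1 + 4*3^(2/3)/(3*(-9 + sqrt(273))^(1/3)) + sqrt(3)/sqrt(-8*3^(2/3)/(-9 + sqrt(273))^(1/3) + 3 + 2*3^(1/3)*(-9 + sqrt(273))^(1/3))) + sqrt(6)*sqrt(-8*3^(2/3)/(-9 + sqrt(273))^(1/3) + 3 + 2*3^(1/3)*(-9 + sqrt(273))^(1/3)) + 3*sqrt(2))/12)


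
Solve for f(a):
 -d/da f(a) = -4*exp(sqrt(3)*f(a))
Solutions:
 f(a) = sqrt(3)*(2*log(-1/(C1 + 4*a)) - log(3))/6


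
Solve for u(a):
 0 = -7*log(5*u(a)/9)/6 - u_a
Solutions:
 -6*Integral(1/(-log(_y) - log(5) + 2*log(3)), (_y, u(a)))/7 = C1 - a


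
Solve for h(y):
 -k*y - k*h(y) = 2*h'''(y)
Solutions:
 h(y) = C1*exp(2^(2/3)*y*(-k)^(1/3)/2) + C2*exp(2^(2/3)*y*(-k)^(1/3)*(-1 + sqrt(3)*I)/4) + C3*exp(-2^(2/3)*y*(-k)^(1/3)*(1 + sqrt(3)*I)/4) - y


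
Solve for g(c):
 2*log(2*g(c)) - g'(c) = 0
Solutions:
 -Integral(1/(log(_y) + log(2)), (_y, g(c)))/2 = C1 - c


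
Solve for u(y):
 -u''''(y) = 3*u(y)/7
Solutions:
 u(y) = (C1*sin(sqrt(2)*3^(1/4)*7^(3/4)*y/14) + C2*cos(sqrt(2)*3^(1/4)*7^(3/4)*y/14))*exp(-sqrt(2)*3^(1/4)*7^(3/4)*y/14) + (C3*sin(sqrt(2)*3^(1/4)*7^(3/4)*y/14) + C4*cos(sqrt(2)*3^(1/4)*7^(3/4)*y/14))*exp(sqrt(2)*3^(1/4)*7^(3/4)*y/14)


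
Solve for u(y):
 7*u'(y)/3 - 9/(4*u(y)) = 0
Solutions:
 u(y) = -sqrt(C1 + 378*y)/14
 u(y) = sqrt(C1 + 378*y)/14


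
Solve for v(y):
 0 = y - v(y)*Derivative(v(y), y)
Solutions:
 v(y) = -sqrt(C1 + y^2)
 v(y) = sqrt(C1 + y^2)


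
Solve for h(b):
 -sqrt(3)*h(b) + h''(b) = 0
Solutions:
 h(b) = C1*exp(-3^(1/4)*b) + C2*exp(3^(1/4)*b)


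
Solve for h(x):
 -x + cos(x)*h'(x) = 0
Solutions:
 h(x) = C1 + Integral(x/cos(x), x)


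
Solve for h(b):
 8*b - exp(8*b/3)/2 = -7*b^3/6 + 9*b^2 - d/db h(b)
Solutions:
 h(b) = C1 - 7*b^4/24 + 3*b^3 - 4*b^2 + 3*exp(8*b/3)/16


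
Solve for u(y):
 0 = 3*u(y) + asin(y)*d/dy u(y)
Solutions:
 u(y) = C1*exp(-3*Integral(1/asin(y), y))


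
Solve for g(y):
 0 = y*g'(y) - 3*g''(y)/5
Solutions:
 g(y) = C1 + C2*erfi(sqrt(30)*y/6)


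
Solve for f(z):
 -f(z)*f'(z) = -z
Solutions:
 f(z) = -sqrt(C1 + z^2)
 f(z) = sqrt(C1 + z^2)


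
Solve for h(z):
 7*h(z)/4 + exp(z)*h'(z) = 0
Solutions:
 h(z) = C1*exp(7*exp(-z)/4)


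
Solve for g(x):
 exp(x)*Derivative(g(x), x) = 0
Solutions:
 g(x) = C1


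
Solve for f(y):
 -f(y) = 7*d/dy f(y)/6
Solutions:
 f(y) = C1*exp(-6*y/7)


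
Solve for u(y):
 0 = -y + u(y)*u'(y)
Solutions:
 u(y) = -sqrt(C1 + y^2)
 u(y) = sqrt(C1 + y^2)


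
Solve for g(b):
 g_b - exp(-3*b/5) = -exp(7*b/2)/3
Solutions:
 g(b) = C1 - 2*exp(7*b/2)/21 - 5*exp(-3*b/5)/3


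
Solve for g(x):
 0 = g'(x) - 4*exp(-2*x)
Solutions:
 g(x) = C1 - 2*exp(-2*x)


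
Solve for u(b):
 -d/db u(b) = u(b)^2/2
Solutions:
 u(b) = 2/(C1 + b)


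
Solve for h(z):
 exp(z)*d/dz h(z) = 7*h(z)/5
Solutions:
 h(z) = C1*exp(-7*exp(-z)/5)


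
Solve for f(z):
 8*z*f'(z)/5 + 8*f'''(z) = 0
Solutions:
 f(z) = C1 + Integral(C2*airyai(-5^(2/3)*z/5) + C3*airybi(-5^(2/3)*z/5), z)


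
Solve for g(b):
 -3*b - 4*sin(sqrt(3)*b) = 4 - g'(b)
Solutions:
 g(b) = C1 + 3*b^2/2 + 4*b - 4*sqrt(3)*cos(sqrt(3)*b)/3


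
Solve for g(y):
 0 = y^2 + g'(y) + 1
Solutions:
 g(y) = C1 - y^3/3 - y


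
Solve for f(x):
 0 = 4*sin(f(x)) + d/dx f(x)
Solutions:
 f(x) = -acos((-C1 - exp(8*x))/(C1 - exp(8*x))) + 2*pi
 f(x) = acos((-C1 - exp(8*x))/(C1 - exp(8*x)))


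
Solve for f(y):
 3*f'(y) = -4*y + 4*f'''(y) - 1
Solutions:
 f(y) = C1 + C2*exp(-sqrt(3)*y/2) + C3*exp(sqrt(3)*y/2) - 2*y^2/3 - y/3


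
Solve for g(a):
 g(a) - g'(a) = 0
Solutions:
 g(a) = C1*exp(a)


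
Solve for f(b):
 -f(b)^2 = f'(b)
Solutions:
 f(b) = 1/(C1 + b)


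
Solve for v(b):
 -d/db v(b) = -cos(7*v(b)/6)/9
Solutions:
 -b/9 - 3*log(sin(7*v(b)/6) - 1)/7 + 3*log(sin(7*v(b)/6) + 1)/7 = C1


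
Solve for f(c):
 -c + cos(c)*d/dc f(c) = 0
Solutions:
 f(c) = C1 + Integral(c/cos(c), c)


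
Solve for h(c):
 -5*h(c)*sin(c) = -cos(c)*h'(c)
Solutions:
 h(c) = C1/cos(c)^5


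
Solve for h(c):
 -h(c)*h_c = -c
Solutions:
 h(c) = -sqrt(C1 + c^2)
 h(c) = sqrt(C1 + c^2)


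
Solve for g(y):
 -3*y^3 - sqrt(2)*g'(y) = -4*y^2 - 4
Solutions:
 g(y) = C1 - 3*sqrt(2)*y^4/8 + 2*sqrt(2)*y^3/3 + 2*sqrt(2)*y


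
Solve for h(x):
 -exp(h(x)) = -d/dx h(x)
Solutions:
 h(x) = log(-1/(C1 + x))


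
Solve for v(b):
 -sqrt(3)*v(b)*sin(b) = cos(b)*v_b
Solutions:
 v(b) = C1*cos(b)^(sqrt(3))


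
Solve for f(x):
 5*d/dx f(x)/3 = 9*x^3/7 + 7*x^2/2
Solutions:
 f(x) = C1 + 27*x^4/140 + 7*x^3/10


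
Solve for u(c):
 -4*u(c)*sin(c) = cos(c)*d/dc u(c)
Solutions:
 u(c) = C1*cos(c)^4


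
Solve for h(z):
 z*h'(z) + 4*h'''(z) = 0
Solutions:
 h(z) = C1 + Integral(C2*airyai(-2^(1/3)*z/2) + C3*airybi(-2^(1/3)*z/2), z)


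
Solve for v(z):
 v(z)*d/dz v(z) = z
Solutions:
 v(z) = -sqrt(C1 + z^2)
 v(z) = sqrt(C1 + z^2)


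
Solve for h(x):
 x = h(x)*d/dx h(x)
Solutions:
 h(x) = -sqrt(C1 + x^2)
 h(x) = sqrt(C1 + x^2)


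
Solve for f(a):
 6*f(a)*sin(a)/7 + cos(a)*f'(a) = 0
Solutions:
 f(a) = C1*cos(a)^(6/7)


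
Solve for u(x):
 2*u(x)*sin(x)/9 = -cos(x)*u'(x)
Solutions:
 u(x) = C1*cos(x)^(2/9)


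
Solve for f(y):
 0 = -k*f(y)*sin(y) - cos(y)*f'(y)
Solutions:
 f(y) = C1*exp(k*log(cos(y)))


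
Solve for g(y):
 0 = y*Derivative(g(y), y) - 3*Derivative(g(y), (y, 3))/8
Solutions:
 g(y) = C1 + Integral(C2*airyai(2*3^(2/3)*y/3) + C3*airybi(2*3^(2/3)*y/3), y)


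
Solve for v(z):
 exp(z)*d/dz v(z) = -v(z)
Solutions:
 v(z) = C1*exp(exp(-z))


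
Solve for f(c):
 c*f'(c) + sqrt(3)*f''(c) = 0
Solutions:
 f(c) = C1 + C2*erf(sqrt(2)*3^(3/4)*c/6)


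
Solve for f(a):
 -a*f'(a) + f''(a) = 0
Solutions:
 f(a) = C1 + C2*erfi(sqrt(2)*a/2)
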